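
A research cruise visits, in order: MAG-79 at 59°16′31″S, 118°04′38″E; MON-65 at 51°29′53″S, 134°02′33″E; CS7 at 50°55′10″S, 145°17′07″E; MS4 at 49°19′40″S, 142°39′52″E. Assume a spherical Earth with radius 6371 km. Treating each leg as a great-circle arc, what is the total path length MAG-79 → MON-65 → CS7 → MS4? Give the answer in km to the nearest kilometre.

2365 km

MAG-79: φ = -59.27528°, λ = +118.07722°
MON-65: φ = -51.49806°, λ = +134.04250°
CS7: φ = -50.91944°, λ = +145.28528°
MS4: φ = -49.32778°, λ = +142.66444°
MAG-79→MON-65: c = 0.207575 rad, d = 1322.46 km
MON-65→CS7: c = 0.123223 rad, d = 785.05 km
CS7→MS4: c = 0.040391 rad, d = 257.33 km
Total = 1322.46 + 785.05 + 257.33 = 2364.84 km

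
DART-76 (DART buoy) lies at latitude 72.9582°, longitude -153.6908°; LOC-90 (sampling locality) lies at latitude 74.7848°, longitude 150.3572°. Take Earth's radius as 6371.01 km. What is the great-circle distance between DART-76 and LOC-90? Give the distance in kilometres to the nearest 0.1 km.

1674.9 km

Δφ = 1.8266°,  Δλ = -55.9520°
a = sin²(Δφ/2) + cos φ₁ cos φ₂ sin²(Δλ/2) = 0.017180
c = 2·arcsin(√a) = 0.262899 rad = 15.0630°
d = R·c = 6371.01 × 0.262899 = 1674.9 km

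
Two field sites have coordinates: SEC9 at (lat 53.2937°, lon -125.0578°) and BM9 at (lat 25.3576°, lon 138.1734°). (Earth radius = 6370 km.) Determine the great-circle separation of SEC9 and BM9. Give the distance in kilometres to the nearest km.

Δφ = -27.9361°,  Δλ = -96.7688°
a = sin²(Δφ/2) + cos φ₁ cos φ₂ sin²(Δλ/2) = 0.360158
c = 2·arcsin(√a) = 1.287331 rad = 73.7586°
d = R·c = 6370 × 1.287331 = 8200.3 km

8200 km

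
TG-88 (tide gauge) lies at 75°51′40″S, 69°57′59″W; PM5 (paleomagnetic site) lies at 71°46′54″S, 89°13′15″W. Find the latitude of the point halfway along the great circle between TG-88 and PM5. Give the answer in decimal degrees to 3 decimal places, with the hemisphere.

TG-88: φ = -75.86111°, λ = -69.96639°
PM5: φ = -71.78167°, λ = -89.22083°
Bx = cos φ₂ cos Δλ = 0.295151,  By = cos φ₂ sin Δλ = -0.103097
φₘ = atan2(sin φ₁ + sin φ₂, √((cos φ₁ + Bx)² + By²)) = -74.03427°
λₘ = λ₁ + atan2(By, cos φ₁ + Bx) = -80.78651°

74.034°S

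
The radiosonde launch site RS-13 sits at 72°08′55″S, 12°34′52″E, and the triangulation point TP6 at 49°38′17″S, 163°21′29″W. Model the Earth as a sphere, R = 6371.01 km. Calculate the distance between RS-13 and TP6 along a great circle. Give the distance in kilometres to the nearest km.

RS-13: φ = -72.14861°, λ = +12.58111°
TP6: φ = -49.63806°, λ = -163.35806°
Δφ = 22.5106°,  Δλ = -175.9392°
a = sin²(Δφ/2) + cos φ₁ cos φ₂ sin²(Δλ/2) = 0.236372
c = 2·arcsin(√a) = 1.015428 rad = 58.1797°
d = R·c = 6371.01 × 1.015428 = 6469.3 km

6469 km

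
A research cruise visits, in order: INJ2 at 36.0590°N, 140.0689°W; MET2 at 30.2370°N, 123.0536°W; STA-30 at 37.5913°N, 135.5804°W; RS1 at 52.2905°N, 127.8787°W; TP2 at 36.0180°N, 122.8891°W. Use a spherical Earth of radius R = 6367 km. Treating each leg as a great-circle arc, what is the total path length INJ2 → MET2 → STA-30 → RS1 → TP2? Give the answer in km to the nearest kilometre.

INJ2→MET2: c = 0.268125 rad, d = 1707.15 km
MET2→STA-30: c = 0.221919 rad, d = 1412.96 km
STA-30→RS1: c = 0.273249 rad, d = 1739.78 km
RS1→TP2: c = 0.290624 rad, d = 1850.41 km
Total = 1707.15 + 1412.96 + 1739.78 + 1850.41 = 6710.29 km

6710 km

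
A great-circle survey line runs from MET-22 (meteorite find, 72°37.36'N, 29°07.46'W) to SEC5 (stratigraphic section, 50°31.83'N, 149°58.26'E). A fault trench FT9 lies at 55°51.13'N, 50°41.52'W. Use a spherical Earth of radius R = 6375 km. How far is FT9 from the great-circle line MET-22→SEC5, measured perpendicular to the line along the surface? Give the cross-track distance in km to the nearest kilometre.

1305 km

MET-22: φ = +72.62267°, λ = -29.12433°
SEC5: φ = +50.53050°, λ = +149.97100°
FT9: φ = +55.85217°, λ = -50.69200°
δ₁₃ = central angle MET-22→FT9 = 0.330962 rad  (haversine)
θ₁₃ = bearing MET-22→FT9 = 219.420°,  θ₁₂ = bearing MET-22→SEC5 = 0.687°
dₓₜ = R·arcsin(sin δ₁₃ · sin(θ₁₃ − θ₁₂)) = 6375·arcsin(0.32495·sin(218.733°)) = -1305.270 km
|dₓₜ| = 1305.270 km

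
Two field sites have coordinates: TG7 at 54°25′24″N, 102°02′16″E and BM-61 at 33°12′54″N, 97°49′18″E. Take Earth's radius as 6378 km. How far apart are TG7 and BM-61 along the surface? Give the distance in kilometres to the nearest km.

TG7: φ = +54.42333°, λ = +102.03778°
BM-61: φ = +33.21500°, λ = +97.82167°
Δφ = -21.2083°,  Δλ = -4.2161°
a = sin²(Δφ/2) + cos φ₁ cos φ₂ sin²(Δλ/2) = 0.034523
c = 2·arcsin(√a) = 0.373779 rad = 21.4160°
d = R·c = 6378 × 0.373779 = 2384.0 km

2384 km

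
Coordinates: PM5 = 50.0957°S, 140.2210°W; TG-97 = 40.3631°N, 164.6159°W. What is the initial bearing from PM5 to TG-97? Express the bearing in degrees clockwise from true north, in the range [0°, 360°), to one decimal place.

341.6°

Δλ = -24.3949°
y = sin Δλ · cos φ₂ = -0.314705
x = cos φ₁ sin φ₂ − sin φ₁ cos φ₂ cos Δλ = 0.947783
θ = atan2(y, x) = -18.3684° → 341.6316° (mod 360°)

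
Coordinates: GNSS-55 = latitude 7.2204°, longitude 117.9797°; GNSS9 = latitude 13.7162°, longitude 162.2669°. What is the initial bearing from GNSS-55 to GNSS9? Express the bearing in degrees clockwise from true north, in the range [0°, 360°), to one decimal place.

77.7°

Δλ = 44.2872°
y = sin Δλ · cos φ₂ = 0.678343
x = cos φ₁ sin φ₂ − sin φ₁ cos φ₂ cos Δλ = 0.147826
θ = atan2(y, x) = 77.7062° → 77.7062° (mod 360°)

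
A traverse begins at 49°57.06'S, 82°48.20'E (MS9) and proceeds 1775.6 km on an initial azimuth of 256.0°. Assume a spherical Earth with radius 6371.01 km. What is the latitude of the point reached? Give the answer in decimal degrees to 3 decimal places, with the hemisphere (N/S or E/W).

51.149°S

MS9: φ = -49.95100°, λ = +82.80333°
δ = d/R = 1775.6/6371.01 = 0.278700 rad
φ₂ = arcsin(sin φ₁ cos δ + cos φ₁ sin δ cos θ)
   = arcsin(-0.76549·0.96141 + 0.64344·0.27511·-0.24192) = -51.14908°
λ₂ = λ₁ + atan2(sin θ sin δ cos φ₁, cos δ − sin φ₁ sin φ₂) = 57.61904°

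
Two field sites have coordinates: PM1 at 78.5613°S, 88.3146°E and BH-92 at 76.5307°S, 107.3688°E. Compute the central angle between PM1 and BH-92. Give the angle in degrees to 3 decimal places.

4.555°

Δφ = 2.0306°,  Δλ = 19.0542°
a = sin²(Δφ/2) + cos φ₁ cos φ₂ sin²(Δλ/2) = 0.001579
c = 2·arcsin(√a) = 0.079505 rad = 4.5553°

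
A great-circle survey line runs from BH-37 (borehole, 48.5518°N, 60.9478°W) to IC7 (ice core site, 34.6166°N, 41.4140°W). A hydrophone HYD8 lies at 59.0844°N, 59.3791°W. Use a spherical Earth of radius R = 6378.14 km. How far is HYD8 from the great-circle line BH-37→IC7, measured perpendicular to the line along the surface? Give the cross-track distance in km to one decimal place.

δ₁₃ = central angle BH-37→HYD8 = 0.184525 rad  (haversine)
θ₁₃ = bearing BH-37→HYD8 = 4.396°,  θ₁₂ = bearing BH-37→IC7 = 126.729°
dₓₜ = R·arcsin(sin δ₁₃ · sin(θ₁₃ − θ₁₂)) = 6378.14·arcsin(0.18348·sin(-122.332°)) = -992.825 km
|dₓₜ| = 992.825 km

992.8 km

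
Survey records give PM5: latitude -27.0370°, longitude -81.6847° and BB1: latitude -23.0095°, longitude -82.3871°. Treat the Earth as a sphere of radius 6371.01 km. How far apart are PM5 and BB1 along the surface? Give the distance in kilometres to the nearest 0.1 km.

Δφ = 4.0275°,  Δλ = -0.7024°
a = sin²(Δφ/2) + cos φ₁ cos φ₂ sin²(Δλ/2) = 0.001266
c = 2·arcsin(√a) = 0.071165 rad = 4.0774°
d = R·c = 6371.01 × 0.071165 = 453.4 km

453.4 km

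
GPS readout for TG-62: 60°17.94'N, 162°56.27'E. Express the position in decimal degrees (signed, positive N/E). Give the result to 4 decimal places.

lat: 60.2990° N → +60.2990°
lon: 162.9378° E → +162.9378°

+60.2990°, +162.9378°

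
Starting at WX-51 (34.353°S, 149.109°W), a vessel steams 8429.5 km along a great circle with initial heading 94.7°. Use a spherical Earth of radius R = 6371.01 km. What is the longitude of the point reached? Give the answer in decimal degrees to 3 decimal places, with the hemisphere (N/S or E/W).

68.372°W

δ = d/R = 8429.5/6371.01 = 1.323103 rad
φ₂ = arcsin(sin φ₁ cos δ + cos φ₁ sin δ cos θ)
   = arcsin(-0.56429·0.24517 + 0.82558·0.96948·-0.08194) = -11.76677°
λ₂ = λ₁ + atan2(sin θ sin δ cos φ₁, cos δ − sin φ₁ sin φ₂) = -68.37174°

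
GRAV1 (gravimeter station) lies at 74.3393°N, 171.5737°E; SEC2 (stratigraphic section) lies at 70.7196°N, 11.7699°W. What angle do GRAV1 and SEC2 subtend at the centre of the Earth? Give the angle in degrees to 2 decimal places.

34.93°

Δφ = -3.6197°,  Δλ = 176.6564°
a = sin²(Δφ/2) + cos φ₁ cos φ₂ sin²(Δλ/2) = 0.090054
c = 2·arcsin(√a) = 0.609572 rad = 34.9259°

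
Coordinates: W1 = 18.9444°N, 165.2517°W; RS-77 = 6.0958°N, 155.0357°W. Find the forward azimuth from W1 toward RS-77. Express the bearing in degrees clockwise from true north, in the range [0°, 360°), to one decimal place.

Δλ = 10.2160°
y = sin Δλ · cos φ₂ = 0.176357
x = cos φ₁ sin φ₂ − sin φ₁ cos φ₂ cos Δλ = -0.217258
θ = atan2(y, x) = 140.9324° → 140.9324° (mod 360°)

140.9°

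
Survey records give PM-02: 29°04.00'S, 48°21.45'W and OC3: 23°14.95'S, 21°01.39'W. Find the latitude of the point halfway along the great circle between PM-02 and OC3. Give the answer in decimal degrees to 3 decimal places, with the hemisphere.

26.814°S

PM-02: φ = -29.06667°, λ = -48.35750°
OC3: φ = -23.24917°, λ = -21.02317°
Bx = cos φ₂ cos Δλ = 0.816206,  By = cos φ₂ sin Δλ = 0.421895
φₘ = atan2(sin φ₁ + sin φ₂, √((cos φ₁ + Bx)² + By²)) = -26.81441°
λₘ = λ₁ + atan2(By, cos φ₁ + Bx) = -34.34264°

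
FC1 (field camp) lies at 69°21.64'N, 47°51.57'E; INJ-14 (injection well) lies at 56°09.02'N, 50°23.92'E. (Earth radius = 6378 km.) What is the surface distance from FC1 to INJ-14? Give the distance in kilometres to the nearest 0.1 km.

FC1: φ = +69.36067°, λ = +47.85950°
INJ-14: φ = +56.15033°, λ = +50.39867°
Δφ = -13.2103°,  Δλ = 2.5392°
a = sin²(Δφ/2) + cos φ₁ cos φ₂ sin²(Δλ/2) = 0.013328
c = 2·arcsin(√a) = 0.231406 rad = 13.2586°
d = R·c = 6378 × 0.231406 = 1475.9 km

1475.9 km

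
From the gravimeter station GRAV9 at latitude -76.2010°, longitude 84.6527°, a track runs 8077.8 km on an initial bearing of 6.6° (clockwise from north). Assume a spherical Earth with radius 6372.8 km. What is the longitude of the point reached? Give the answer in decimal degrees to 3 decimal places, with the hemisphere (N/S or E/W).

90.963°E

δ = d/R = 8077.8/6372.8 = 1.267543 rad
φ₂ = arcsin(sin φ₁ cos δ + cos φ₁ sin δ cos θ)
   = arcsin(-0.97114·0.29863 + 0.23852·0.95437·0.99337) = -3.66273°
λ₂ = λ₁ + atan2(sin θ sin δ cos φ₁, cos δ − sin φ₁ sin φ₂) = 90.96324°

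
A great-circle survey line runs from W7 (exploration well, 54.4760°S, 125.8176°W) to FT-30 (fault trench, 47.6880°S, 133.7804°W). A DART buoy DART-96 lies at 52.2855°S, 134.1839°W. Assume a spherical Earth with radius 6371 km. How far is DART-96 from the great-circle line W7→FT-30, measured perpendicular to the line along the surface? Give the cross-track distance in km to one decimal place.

303.8 km

δ₁₃ = central angle W7→DART-96 = 0.095044 rad  (haversine)
θ₁₃ = bearing W7→DART-96 = 290.300°,  θ₁₂ = bearing W7→FT-30 = 320.447°
dₓₜ = R·arcsin(sin δ₁₃ · sin(θ₁₃ − θ₁₂)) = 6371·arcsin(0.09490·sin(-30.148°)) = -303.770 km
|dₓₜ| = 303.770 km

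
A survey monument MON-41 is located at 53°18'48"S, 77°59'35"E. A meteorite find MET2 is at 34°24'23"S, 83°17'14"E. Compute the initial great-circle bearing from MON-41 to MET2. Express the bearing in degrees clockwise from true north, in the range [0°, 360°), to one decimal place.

MON-41: φ = -53.31333°, λ = +77.99306°
MET2: φ = -34.40639°, λ = +83.28722°
Δλ = 5.2942°
y = sin Δλ · cos φ₂ = 0.076127
x = cos φ₁ sin φ₂ − sin φ₁ cos φ₂ cos Δλ = 0.321210
θ = atan2(y, x) = 13.3331° → 13.3331° (mod 360°)

13.3°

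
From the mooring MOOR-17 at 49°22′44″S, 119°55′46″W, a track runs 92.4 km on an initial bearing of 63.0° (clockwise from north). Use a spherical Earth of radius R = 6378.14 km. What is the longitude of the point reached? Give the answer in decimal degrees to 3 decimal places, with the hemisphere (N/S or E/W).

118.802°W

MOOR-17: φ = -49.37889°, λ = -119.92944°
δ = d/R = 92.4/6378.14 = 0.014487 rad
φ₂ = arcsin(sin φ₁ cos δ + cos φ₁ sin δ cos θ)
   = arcsin(-0.75903·0.99990 + 0.65105·0.01449·0.45399) = -48.99655°
λ₂ = λ₁ + atan2(sin θ sin δ cos φ₁, cos δ − sin φ₁ sin φ₂) = -118.80219°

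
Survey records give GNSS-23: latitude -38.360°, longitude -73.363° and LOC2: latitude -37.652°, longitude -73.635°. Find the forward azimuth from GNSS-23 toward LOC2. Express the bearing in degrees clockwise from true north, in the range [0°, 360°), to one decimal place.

Δλ = -0.2720°
y = sin Δλ · cos φ₂ = -0.003759
x = cos φ₁ sin φ₂ − sin φ₁ cos φ₂ cos Δλ = 0.012351
θ = atan2(y, x) = -16.9257° → 343.0743° (mod 360°)

343.1°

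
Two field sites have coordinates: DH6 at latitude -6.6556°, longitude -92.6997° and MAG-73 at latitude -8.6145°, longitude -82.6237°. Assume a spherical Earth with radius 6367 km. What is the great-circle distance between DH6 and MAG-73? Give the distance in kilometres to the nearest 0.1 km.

1130.8 km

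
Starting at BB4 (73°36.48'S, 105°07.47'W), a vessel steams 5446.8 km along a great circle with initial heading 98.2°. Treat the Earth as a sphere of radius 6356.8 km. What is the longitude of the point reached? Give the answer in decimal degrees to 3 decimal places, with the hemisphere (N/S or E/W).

BB4: φ = -73.60800°, λ = -105.12450°
δ = d/R = 5446.8/6356.8 = 0.856846 rad
φ₂ = arcsin(sin φ₁ cos δ + cos φ₁ sin δ cos θ)
   = arcsin(-0.95935·0.65482 + 0.28221·0.75578·-0.14263) = -41.19538°
λ₂ = λ₁ + atan2(sin θ sin δ cos φ₁, cos δ − sin φ₁ sin φ₂) = -21.33335°

21.333°W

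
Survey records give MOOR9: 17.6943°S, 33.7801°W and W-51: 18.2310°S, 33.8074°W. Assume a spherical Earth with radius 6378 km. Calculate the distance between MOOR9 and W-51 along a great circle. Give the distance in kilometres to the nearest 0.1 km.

Δφ = -0.5367°,  Δλ = -0.0273°
a = sin²(Δφ/2) + cos φ₁ cos φ₂ sin²(Δλ/2) = 0.000022
c = 2·arcsin(√a) = 0.009378 rad = 0.5373°
d = R·c = 6378 × 0.009378 = 59.8 km

59.8 km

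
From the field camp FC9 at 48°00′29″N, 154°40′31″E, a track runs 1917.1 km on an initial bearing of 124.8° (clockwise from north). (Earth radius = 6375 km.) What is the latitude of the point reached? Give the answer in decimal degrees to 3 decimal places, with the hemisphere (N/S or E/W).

FC9: φ = +48.00806°, λ = +154.67528°
δ = d/R = 1917.1/6375 = 0.300722 rad
φ₂ = arcsin(sin φ₁ cos δ + cos φ₁ sin δ cos θ)
   = arcsin(0.74324·0.95512 + 0.66903·0.29621·-0.57071) = 36.64000°
λ₂ = λ₁ + atan2(sin θ sin δ cos φ₁, cos δ − sin φ₁ sin φ₂) = 172.32100°

36.640°N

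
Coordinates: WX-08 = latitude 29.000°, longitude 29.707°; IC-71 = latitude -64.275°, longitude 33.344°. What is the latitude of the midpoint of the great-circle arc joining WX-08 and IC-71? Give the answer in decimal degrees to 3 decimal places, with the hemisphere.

Bx = cos φ₂ cos Δλ = 0.433178,  By = cos φ₂ sin Δλ = 0.027534
φₘ = atan2(sin φ₁ + sin φ₂, √((cos φ₁ + Bx)² + By²)) = -17.64489°
λₘ = λ₁ + atan2(By, cos φ₁ + Bx) = 30.91312°

17.645°S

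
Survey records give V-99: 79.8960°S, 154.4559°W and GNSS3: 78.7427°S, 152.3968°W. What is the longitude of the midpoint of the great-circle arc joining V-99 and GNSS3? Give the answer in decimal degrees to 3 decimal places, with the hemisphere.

153.371°W

Bx = cos φ₂ cos Δλ = 0.195089,  By = cos φ₂ sin Δλ = 0.007014
φₘ = atan2(sin φ₁ + sin φ₂, √((cos φ₁ + Bx)² + By²)) = -79.32103°
λₘ = λ₁ + atan2(By, cos φ₁ + Bx) = -153.37140°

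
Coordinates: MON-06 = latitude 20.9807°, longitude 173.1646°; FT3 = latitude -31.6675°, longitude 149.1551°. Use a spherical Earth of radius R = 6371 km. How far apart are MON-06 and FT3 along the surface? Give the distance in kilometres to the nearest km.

Δφ = -52.6482°,  Δλ = -24.0095°
a = sin²(Δφ/2) + cos φ₁ cos φ₂ sin²(Δλ/2) = 0.231025
c = 2·arcsin(√a) = 1.002793 rad = 57.4558°
d = R·c = 6371 × 1.002793 = 6388.8 km

6389 km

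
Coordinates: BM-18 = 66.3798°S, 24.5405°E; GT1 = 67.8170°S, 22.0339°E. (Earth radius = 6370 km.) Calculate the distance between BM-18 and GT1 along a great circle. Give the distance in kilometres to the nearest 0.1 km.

193.1 km

Δφ = -1.4372°,  Δλ = -2.5066°
a = sin²(Δφ/2) + cos φ₁ cos φ₂ sin²(Δλ/2) = 0.000230
c = 2·arcsin(√a) = 0.030311 rad = 1.7367°
d = R·c = 6370 × 0.030311 = 193.1 km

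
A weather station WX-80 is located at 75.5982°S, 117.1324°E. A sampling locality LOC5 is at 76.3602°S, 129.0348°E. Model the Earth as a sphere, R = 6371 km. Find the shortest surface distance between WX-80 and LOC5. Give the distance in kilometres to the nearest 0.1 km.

331.0 km

Δφ = -0.7620°,  Δλ = 11.9024°
a = sin²(Δφ/2) + cos φ₁ cos φ₂ sin²(Δλ/2) = 0.000675
c = 2·arcsin(√a) = 0.051957 rad = 2.9769°
d = R·c = 6371 × 0.051957 = 331.0 km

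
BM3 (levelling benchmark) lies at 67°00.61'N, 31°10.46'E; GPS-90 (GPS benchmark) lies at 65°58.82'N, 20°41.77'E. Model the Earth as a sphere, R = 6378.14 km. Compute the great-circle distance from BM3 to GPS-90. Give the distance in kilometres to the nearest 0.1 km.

BM3: φ = +67.01017°, λ = +31.17433°
GPS-90: φ = +65.98033°, λ = +20.69617°
Δφ = -1.0298°,  Δλ = -10.4782°
a = sin²(Δφ/2) + cos φ₁ cos φ₂ sin²(Δλ/2) = 0.001406
c = 2·arcsin(√a) = 0.075020 rad = 4.2983°
d = R·c = 6378.14 × 0.075020 = 478.5 km

478.5 km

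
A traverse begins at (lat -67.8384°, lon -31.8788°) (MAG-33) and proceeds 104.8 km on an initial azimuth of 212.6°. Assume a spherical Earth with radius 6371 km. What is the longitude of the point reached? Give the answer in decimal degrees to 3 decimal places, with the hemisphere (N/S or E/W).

33.272°W

δ = d/R = 104.8/6371 = 0.016450 rad
φ₂ = arcsin(sin φ₁ cos δ + cos φ₁ sin δ cos θ)
   = arcsin(-0.92612·0.99986 + 0.37722·0.01645·-0.84245) = -68.62667°
λ₂ = λ₁ + atan2(sin θ sin δ cos φ₁, cos δ − sin φ₁ sin φ₂) = -33.27219°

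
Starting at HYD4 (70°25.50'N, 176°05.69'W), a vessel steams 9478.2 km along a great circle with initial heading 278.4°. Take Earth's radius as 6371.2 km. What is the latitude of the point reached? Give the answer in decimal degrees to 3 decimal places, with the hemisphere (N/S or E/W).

HYD4: φ = +70.42500°, λ = -176.09483°
δ = d/R = 9478.2/6371.2 = 1.487663 rad
φ₂ = arcsin(sin φ₁ cos δ + cos φ₁ sin δ cos θ)
   = arcsin(0.94220·0.08304 + 0.33504·0.99655·0.14608) = 7.29701°
λ₂ = λ₁ + atan2(sin θ sin δ cos φ₁, cos δ − sin φ₁ sin φ₂) = 87.57622°

7.297°N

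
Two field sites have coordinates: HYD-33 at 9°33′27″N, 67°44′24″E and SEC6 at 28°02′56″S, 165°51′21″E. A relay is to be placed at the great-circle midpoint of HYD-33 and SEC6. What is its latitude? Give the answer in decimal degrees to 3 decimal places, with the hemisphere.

13.923°S

HYD-33: φ = +9.55750°, λ = +67.74000°
SEC6: φ = -28.04889°, λ = +165.85583°
Bx = cos φ₂ cos Δλ = -0.124593,  By = cos φ₂ sin Δλ = 0.873708
φₘ = atan2(sin φ₁ + sin φ₂, √((cos φ₁ + Bx)² + By²)) = -13.92329°
λₘ = λ₁ + atan2(By, cos φ₁ + Bx) = 113.14222°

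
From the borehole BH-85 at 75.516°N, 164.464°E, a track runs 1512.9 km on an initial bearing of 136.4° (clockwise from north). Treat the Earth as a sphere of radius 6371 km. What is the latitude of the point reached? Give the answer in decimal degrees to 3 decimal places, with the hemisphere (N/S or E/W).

δ = d/R = 1512.9/6371 = 0.237467 rad
φ₂ = arcsin(sin φ₁ cos δ + cos φ₁ sin δ cos θ)
   = arcsin(0.96822·0.97194 + 0.25011·0.23524·-0.72417) = 63.95364°
λ₂ = λ₁ + atan2(sin θ sin δ cos φ₁, cos δ − sin φ₁ sin φ₂) = -173.85401°

63.954°N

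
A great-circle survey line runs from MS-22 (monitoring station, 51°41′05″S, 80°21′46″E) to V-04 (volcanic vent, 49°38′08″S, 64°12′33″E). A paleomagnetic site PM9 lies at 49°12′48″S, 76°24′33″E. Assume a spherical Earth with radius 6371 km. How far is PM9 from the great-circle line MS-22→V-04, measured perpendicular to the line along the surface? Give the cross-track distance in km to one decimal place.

MS-22: φ = -51.68472°, λ = +80.36278°
V-04: φ = -49.63556°, λ = +64.20917°
PM9: φ = -49.21333°, λ = +76.40917°
δ₁₃ = central angle MS-22→PM9 = 0.061556 rad  (haversine)
θ₁₃ = bearing MS-22→PM9 = 312.932°,  θ₁₂ = bearing MS-22→V-04 = 274.978°
dₓₜ = R·arcsin(sin δ₁₃ · sin(θ₁₃ − θ₁₂)) = 6371·arcsin(0.06152·sin(37.954°)) = 241.100 km
|dₓₜ| = 241.100 km

241.1 km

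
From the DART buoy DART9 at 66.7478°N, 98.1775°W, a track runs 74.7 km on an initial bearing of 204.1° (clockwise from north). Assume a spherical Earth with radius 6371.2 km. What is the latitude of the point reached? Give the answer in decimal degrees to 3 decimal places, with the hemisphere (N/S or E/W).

66.133°N

δ = d/R = 74.7/6371.2 = 0.011725 rad
φ₂ = arcsin(sin φ₁ cos δ + cos φ₁ sin δ cos θ)
   = arcsin(0.91878·0.99993 + 0.39478·0.01172·-0.91283) = 66.13309°
λ₂ = λ₁ + atan2(sin θ sin δ cos φ₁, cos δ − sin φ₁ sin φ₂) = -98.85544°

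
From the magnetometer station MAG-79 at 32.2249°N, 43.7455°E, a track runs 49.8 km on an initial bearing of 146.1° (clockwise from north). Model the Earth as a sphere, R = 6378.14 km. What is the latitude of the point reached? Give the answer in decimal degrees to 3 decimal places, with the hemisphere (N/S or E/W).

31.853°N

δ = d/R = 49.8/6378.14 = 0.007808 rad
φ₂ = arcsin(sin φ₁ cos δ + cos φ₁ sin δ cos θ)
   = arcsin(0.53324·0.99997 + 0.84596·0.00781·-0.83001) = 31.85325°
λ₂ = λ₁ + atan2(sin θ sin δ cos φ₁, cos δ − sin φ₁ sin φ₂) = 44.03925°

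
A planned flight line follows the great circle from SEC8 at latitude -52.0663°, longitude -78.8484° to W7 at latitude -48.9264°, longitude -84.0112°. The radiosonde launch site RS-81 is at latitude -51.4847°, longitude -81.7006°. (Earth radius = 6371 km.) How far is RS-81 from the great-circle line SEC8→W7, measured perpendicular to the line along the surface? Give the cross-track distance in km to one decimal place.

85.9 km

δ₁₃ = central angle SEC8→RS-81 = 0.032428 rad  (haversine)
θ₁₃ = bearing SEC8→RS-81 = 287.116°,  θ₁₂ = bearing SEC8→W7 = 311.697°
dₓₜ = R·arcsin(sin δ₁₃ · sin(θ₁₃ − θ₁₂)) = 6371·arcsin(0.03242·sin(-24.581°)) = -85.929 km
|dₓₜ| = 85.929 km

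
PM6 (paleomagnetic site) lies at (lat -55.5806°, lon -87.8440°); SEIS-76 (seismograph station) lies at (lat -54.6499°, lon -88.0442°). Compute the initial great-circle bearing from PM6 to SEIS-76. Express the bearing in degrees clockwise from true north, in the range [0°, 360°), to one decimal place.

352.9°

Δλ = -0.2002°
y = sin Δλ · cos φ₂ = -0.002022
x = cos φ₁ sin φ₂ − sin φ₁ cos φ₂ cos Δλ = 0.016240
θ = atan2(y, x) = -7.0958° → 352.9042° (mod 360°)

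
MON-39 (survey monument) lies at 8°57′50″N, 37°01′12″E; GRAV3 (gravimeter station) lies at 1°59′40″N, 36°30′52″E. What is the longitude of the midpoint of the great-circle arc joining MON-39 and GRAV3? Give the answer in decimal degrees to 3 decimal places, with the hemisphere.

36.766°E

MON-39: φ = +8.96389°, λ = +37.02000°
GRAV3: φ = +1.99444°, λ = +36.51444°
Bx = cos φ₂ cos Δλ = 0.999355,  By = cos φ₂ sin Δλ = -0.008818
φₘ = atan2(sin φ₁ + sin φ₂, √((cos φ₁ + Bx)² + By²)) = 5.47922°
λₘ = λ₁ + atan2(By, cos φ₁ + Bx) = 36.76575°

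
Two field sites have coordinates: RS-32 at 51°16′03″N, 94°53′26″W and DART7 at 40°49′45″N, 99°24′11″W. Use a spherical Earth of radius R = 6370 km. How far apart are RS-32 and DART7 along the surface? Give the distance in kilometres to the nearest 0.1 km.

RS-32: φ = +51.26750°, λ = -94.89056°
DART7: φ = +40.82917°, λ = -99.40306°
Δφ = -10.4383°,  Δλ = -4.5125°
a = sin²(Δφ/2) + cos φ₁ cos φ₂ sin²(Δλ/2) = 0.009009
c = 2·arcsin(√a) = 0.190113 rad = 10.8927°
d = R·c = 6370 × 0.190113 = 1211.0 km

1211.0 km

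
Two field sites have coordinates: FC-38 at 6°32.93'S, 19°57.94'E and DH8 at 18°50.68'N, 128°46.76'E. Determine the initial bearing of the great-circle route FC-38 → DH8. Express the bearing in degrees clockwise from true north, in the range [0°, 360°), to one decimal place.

72.3°

FC-38: φ = -6.54883°, λ = +19.96567°
DH8: φ = +18.84467°, λ = +128.77933°
Δλ = 108.8137°
y = sin Δλ · cos φ₂ = 0.895834
x = cos φ₁ sin φ₂ − sin φ₁ cos φ₂ cos Δλ = 0.286087
θ = atan2(y, x) = 72.2890° → 72.2890° (mod 360°)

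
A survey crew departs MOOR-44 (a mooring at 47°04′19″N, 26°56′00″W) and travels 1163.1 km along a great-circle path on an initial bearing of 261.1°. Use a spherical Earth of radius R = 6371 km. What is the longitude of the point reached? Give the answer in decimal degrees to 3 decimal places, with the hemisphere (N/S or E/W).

41.498°W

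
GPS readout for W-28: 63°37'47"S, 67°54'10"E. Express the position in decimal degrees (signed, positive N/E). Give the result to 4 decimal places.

lat: 63.6297° S → -63.6297°
lon: 67.9028° E → +67.9028°

-63.6297°, +67.9028°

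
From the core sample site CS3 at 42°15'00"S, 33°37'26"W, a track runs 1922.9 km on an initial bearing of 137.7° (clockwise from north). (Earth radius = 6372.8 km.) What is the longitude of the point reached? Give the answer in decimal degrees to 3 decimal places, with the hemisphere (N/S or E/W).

13.937°W

CS3: φ = -42.25000°, λ = -33.62389°
δ = d/R = 1922.9/6372.8 = 0.301736 rad
φ₂ = arcsin(sin φ₁ cos δ + cos φ₁ sin δ cos θ)
   = arcsin(-0.67237·0.95482 + 0.74022·0.29718·-0.73963) = -53.58053°
λ₂ = λ₁ + atan2(sin θ sin δ cos φ₁, cos δ − sin φ₁ sin φ₂) = -13.93686°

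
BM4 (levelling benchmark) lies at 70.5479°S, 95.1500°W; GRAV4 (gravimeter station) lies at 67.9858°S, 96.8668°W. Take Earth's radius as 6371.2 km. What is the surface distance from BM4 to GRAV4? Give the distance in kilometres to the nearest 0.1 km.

292.8 km

Δφ = 2.5621°,  Δλ = -1.7168°
a = sin²(Δφ/2) + cos φ₁ cos φ₂ sin²(Δλ/2) = 0.000528
c = 2·arcsin(√a) = 0.045953 rad = 2.6329°
d = R·c = 6371.2 × 0.045953 = 292.8 km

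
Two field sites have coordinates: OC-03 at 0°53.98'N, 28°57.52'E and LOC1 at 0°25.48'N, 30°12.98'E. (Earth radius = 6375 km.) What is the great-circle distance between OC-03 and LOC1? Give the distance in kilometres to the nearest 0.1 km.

OC-03: φ = +0.89967°, λ = +28.95867°
LOC1: φ = +0.42467°, λ = +30.21633°
Δφ = -0.4750°,  Δλ = 1.2577°
a = sin²(Δφ/2) + cos φ₁ cos φ₂ sin²(Δλ/2) = 0.000138
c = 2·arcsin(√a) = 0.023462 rad = 1.3443°
d = R·c = 6375 × 0.023462 = 149.6 km

149.6 km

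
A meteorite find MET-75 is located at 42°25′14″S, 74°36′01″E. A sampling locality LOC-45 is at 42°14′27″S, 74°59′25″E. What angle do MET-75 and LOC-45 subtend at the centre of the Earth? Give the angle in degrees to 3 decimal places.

0.340°

MET-75: φ = -42.42056°, λ = +74.60028°
LOC-45: φ = -42.24083°, λ = +74.99028°
Δφ = 0.1797°,  Δλ = 0.3900°
a = sin²(Δφ/2) + cos φ₁ cos φ₂ sin²(Δλ/2) = 0.000009
c = 2·arcsin(√a) = 0.005930 rad = 0.3397°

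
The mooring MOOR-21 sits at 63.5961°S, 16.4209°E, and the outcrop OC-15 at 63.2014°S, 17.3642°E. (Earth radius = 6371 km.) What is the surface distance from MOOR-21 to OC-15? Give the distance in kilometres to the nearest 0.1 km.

64.3 km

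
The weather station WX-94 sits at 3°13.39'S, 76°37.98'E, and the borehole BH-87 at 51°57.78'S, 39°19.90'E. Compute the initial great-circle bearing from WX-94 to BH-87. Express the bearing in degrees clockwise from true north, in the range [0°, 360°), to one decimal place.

WX-94: φ = -3.22317°, λ = +76.63300°
BH-87: φ = -51.96300°, λ = +39.33167°
Δλ = -37.3013°
y = sin Δλ · cos φ₂ = -0.373403
x = cos φ₁ sin φ₂ − sin φ₁ cos φ₂ cos Δλ = -0.758809
θ = atan2(y, x) = -153.7986° → 206.2014° (mod 360°)

206.2°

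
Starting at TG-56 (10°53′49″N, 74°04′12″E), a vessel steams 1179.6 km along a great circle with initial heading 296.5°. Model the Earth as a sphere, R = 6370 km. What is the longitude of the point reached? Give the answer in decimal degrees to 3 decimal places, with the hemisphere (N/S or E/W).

TG-56: φ = +10.89694°, λ = +74.07000°
δ = d/R = 1179.6/6370 = 0.185181 rad
φ₂ = arcsin(sin φ₁ cos δ + cos φ₁ sin δ cos θ)
   = arcsin(0.18904·0.98290 + 0.98197·0.18412·0.44620) = 15.45523°
λ₂ = λ₁ + atan2(sin θ sin δ cos φ₁, cos δ − sin φ₁ sin φ₂) = 64.22630°

64.226°E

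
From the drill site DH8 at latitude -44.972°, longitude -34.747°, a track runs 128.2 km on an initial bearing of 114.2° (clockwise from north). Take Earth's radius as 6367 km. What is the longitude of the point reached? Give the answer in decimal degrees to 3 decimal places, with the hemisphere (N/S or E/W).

δ = d/R = 128.2/6367 = 0.020135 rad
φ₂ = arcsin(sin φ₁ cos δ + cos φ₁ sin δ cos θ)
   = arcsin(-0.70676·0.99980 + 0.70745·0.02013·-0.40992) = -45.43515°
λ₂ = λ₁ + atan2(sin θ sin δ cos φ₁, cos δ − sin φ₁ sin φ₂) = -33.24736°

33.247°W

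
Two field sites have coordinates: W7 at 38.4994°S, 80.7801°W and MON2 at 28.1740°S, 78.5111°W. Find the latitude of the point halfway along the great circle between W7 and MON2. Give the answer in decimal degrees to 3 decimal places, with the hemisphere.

33.342°S

Bx = cos φ₂ cos Δλ = 0.880827,  By = cos φ₂ sin Δλ = 0.034900
φₘ = atan2(sin φ₁ + sin φ₂, √((cos φ₁ + Bx)² + By²)) = -33.34184°
λₘ = λ₁ + atan2(By, cos φ₁ + Bx) = -79.57817°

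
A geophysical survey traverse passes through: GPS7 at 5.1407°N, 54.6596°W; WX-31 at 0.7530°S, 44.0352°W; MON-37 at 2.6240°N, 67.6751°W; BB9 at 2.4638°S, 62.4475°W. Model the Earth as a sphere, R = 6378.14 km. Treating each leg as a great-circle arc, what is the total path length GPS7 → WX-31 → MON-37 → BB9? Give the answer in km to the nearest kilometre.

4821 km

GPS7→WX-31: c = 0.211860 rad, d = 1351.27 km
WX-31→MON-37: c = 0.416668 rad, d = 2657.57 km
MON-37→BB9: c = 0.127296 rad, d = 811.91 km
Total = 1351.27 + 2657.57 + 811.91 = 4820.75 km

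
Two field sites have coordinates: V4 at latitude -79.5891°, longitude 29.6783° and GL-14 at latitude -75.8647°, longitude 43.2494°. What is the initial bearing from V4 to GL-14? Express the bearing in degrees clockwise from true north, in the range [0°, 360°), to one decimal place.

Δλ = 13.5711°
y = sin Δλ · cos φ₂ = 0.057305
x = cos φ₁ sin φ₂ − sin φ₁ cos φ₂ cos Δλ = 0.058251
θ = atan2(y, x) = 44.5309° → 44.5309° (mod 360°)

44.5°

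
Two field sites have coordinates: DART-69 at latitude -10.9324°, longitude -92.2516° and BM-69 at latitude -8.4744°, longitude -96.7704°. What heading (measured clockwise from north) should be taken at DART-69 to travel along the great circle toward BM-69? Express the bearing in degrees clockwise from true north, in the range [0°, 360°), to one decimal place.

Δλ = -4.5188°
y = sin Δλ · cos φ₂ = -0.077926
x = cos φ₁ sin φ₂ − sin φ₁ cos φ₂ cos Δλ = 0.042304
θ = atan2(y, x) = -61.5036° → 298.4964° (mod 360°)

298.5°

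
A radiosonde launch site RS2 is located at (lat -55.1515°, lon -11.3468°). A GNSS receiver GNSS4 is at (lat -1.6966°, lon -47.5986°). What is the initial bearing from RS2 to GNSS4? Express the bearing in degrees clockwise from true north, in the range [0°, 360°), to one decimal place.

317.5°

Δλ = -36.2518°
y = sin Δλ · cos φ₂ = -0.591076
x = cos φ₁ sin φ₂ − sin φ₁ cos φ₂ cos Δλ = 0.644598
θ = atan2(y, x) = -42.5198° → 317.4802° (mod 360°)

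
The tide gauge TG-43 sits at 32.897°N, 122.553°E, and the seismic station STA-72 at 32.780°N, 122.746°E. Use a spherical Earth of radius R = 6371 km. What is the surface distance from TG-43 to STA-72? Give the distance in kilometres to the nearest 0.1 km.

Δφ = -0.1170°,  Δλ = 0.1930°
a = sin²(Δφ/2) + cos φ₁ cos φ₂ sin²(Δλ/2) = 0.000003
c = 2·arcsin(√a) = 0.003490 rad = 0.2000°
d = R·c = 6371 × 0.003490 = 22.2 km

22.2 km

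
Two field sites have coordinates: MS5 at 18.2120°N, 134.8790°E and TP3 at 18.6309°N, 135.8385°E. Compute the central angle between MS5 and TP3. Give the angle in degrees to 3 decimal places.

Δφ = 0.4189°,  Δλ = 0.9595°
a = sin²(Δφ/2) + cos φ₁ cos φ₂ sin²(Δλ/2) = 0.000076
c = 2·arcsin(√a) = 0.017490 rad = 1.0021°

1.002°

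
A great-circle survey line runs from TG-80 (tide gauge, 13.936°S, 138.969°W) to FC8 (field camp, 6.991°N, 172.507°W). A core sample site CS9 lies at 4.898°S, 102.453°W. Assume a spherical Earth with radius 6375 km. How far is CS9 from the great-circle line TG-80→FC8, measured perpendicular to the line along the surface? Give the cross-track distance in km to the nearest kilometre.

2569 km

δ₁₃ = central angle TG-80→CS9 = 0.647243 rad  (haversine)
θ₁₃ = bearing TG-80→CS9 = 79.491°,  θ₁₂ = bearing TG-80→FC8 = 300.061°
dₓₜ = R·arcsin(sin δ₁₃ · sin(θ₁₃ − θ₁₂)) = 6375·arcsin(0.60299·sin(-220.570°)) = 2569.055 km
|dₓₜ| = 2569.055 km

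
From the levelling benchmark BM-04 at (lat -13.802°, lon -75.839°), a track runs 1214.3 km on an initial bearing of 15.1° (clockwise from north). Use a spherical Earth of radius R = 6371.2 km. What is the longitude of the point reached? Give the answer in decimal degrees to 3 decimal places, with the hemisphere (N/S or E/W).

73.006°W

δ = d/R = 1214.3/6371.2 = 0.190592 rad
φ₂ = arcsin(sin φ₁ cos δ + cos φ₁ sin δ cos θ)
   = arcsin(-0.23857·0.98189 + 0.97113·0.18944·0.96547) = -3.24635°
λ₂ = λ₁ + atan2(sin θ sin δ cos φ₁, cos δ − sin φ₁ sin φ₂) = -73.00575°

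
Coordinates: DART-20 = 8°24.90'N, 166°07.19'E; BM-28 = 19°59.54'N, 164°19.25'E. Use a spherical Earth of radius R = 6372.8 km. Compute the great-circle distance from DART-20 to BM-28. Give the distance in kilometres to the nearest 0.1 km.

1302.2 km

DART-20: φ = +8.41500°, λ = +166.11983°
BM-28: φ = +19.99233°, λ = +164.32083°
Δφ = 11.5773°,  Δλ = -1.7990°
a = sin²(Δφ/2) + cos φ₁ cos φ₂ sin²(Δλ/2) = 0.010402
c = 2·arcsin(√a) = 0.204333 rad = 11.7074°
d = R·c = 6372.8 × 0.204333 = 1302.2 km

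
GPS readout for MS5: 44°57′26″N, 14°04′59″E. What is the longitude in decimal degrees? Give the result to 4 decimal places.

14° + 4′/60 + 59″/3600 = 14 + 0.06667 + 0.01639 = 14.0831°

14.0831°E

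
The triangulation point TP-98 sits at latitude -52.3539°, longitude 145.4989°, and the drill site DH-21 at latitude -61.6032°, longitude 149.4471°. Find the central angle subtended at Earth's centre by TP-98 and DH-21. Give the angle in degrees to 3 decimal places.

9.492°

Δφ = -9.2493°,  Δλ = 3.9482°
a = sin²(Δφ/2) + cos φ₁ cos φ₂ sin²(Δλ/2) = 0.006846
c = 2·arcsin(√a) = 0.165665 rad = 9.4919°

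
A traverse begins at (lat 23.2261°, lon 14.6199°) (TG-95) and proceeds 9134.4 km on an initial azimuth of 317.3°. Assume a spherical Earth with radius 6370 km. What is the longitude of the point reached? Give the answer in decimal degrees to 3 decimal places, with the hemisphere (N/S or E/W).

δ = d/R = 9134.4/6370 = 1.433972 rad
φ₂ = arcsin(sin φ₁ cos δ + cos φ₁ sin δ cos θ)
   = arcsin(0.39436·0.13640 + 0.91896·0.99065·0.73491) = 46.28881°
λ₂ = λ₁ + atan2(sin θ sin δ cos φ₁, cos δ − sin φ₁ sin φ₂) = -88.91870°

88.919°W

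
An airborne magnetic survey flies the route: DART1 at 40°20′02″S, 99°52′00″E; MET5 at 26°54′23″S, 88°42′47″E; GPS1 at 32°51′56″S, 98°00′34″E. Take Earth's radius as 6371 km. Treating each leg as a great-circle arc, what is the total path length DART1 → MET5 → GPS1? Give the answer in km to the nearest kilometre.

2926 km

DART1: φ = -40.33389°, λ = +99.86667°
MET5: φ = -26.90639°, λ = +88.71306°
GPS1: φ = -32.86556°, λ = +98.00944°
DART1→MET5: c = 0.284418 rad, d = 1812.03 km
MET5→GPS1: c = 0.174817 rad, d = 1113.76 km
Total = 1812.03 + 1113.76 = 2925.78 km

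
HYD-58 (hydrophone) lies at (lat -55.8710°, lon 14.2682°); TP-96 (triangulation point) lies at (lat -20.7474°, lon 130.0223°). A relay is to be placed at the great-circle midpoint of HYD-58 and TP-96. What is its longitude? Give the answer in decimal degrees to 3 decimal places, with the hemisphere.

93.859°E

Bx = cos φ₂ cos Δλ = -0.406332,  By = cos φ₂ sin Δλ = 0.842260
φₘ = atan2(sin φ₁ + sin φ₂, √((cos φ₁ + Bx)² + By²)) = -54.07741°
λₘ = λ₁ + atan2(By, cos φ₁ + Bx) = 93.85885°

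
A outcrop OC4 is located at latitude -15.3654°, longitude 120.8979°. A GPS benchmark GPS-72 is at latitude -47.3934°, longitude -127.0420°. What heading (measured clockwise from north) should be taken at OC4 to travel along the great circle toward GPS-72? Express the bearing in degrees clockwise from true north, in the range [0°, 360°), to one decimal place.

Δλ = 112.0601°
y = sin Δλ · cos φ₂ = 0.627401
x = cos φ₁ sin φ₂ − sin φ₁ cos φ₂ cos Δλ = -0.777081
θ = atan2(y, x) = 141.0832° → 141.0832° (mod 360°)

141.1°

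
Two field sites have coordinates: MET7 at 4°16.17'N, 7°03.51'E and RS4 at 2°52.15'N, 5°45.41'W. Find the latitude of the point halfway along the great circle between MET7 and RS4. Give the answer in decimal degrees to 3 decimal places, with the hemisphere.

3.592°N

MET7: φ = +4.26950°, λ = +7.05850°
RS4: φ = +2.86917°, λ = -5.75683°
Bx = cos φ₂ cos Δλ = 0.973868,  By = cos φ₂ sin Δλ = -0.221531
φₘ = atan2(sin φ₁ + sin φ₂, √((cos φ₁ + Bx)² + By²)) = 3.59171°
λₘ = λ₁ + atan2(By, cos φ₁ + Bx) = 0.64593°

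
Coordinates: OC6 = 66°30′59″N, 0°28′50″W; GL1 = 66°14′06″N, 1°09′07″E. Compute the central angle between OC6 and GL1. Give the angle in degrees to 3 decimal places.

0.712°

OC6: φ = +66.51639°, λ = -0.48056°
GL1: φ = +66.23500°, λ = +1.15194°
Δφ = -0.2814°,  Δλ = 1.6325°
a = sin²(Δφ/2) + cos φ₁ cos φ₂ sin²(Δλ/2) = 0.000039
c = 2·arcsin(√a) = 0.012429 rad = 0.7121°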